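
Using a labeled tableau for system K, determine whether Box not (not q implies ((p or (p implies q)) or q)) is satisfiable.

1. Box not (not q implies ((p or (p implies q)) or q)), 0

Satisfiable (open branch found)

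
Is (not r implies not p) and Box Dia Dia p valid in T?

Tableau for the negation not ((not r implies not p) and Box Dia Dia p):
1. not ((not r implies not p) and Box Dia Dia p), w0
2. not Box Dia Dia p, w0   [neg-and-rule on 1 (branches; this branch)]
3. not Dia Dia p, w1   [neg-Box-rule on 2: fresh world w1, w0Rw1]
4. not Dia p, w1   [neg-Dia-rule on 3 via w1Rw1]
5. not p, w1   [neg-Dia-rule on 4 via w1Rw1]
Accessibility: w0Rw0, w0Rw1, w1Rw1
The negation has an open branch (countermodel exists).

Not valid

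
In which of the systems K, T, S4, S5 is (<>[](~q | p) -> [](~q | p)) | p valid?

S5

S5-tableau for the negation ~((<>[](~q | p) -> [](~q | p)) | p):
1. ~((<>[](~q | p) -> [](~q | p)) | p), 0
2. ~(<>[](~q | p) -> [](~q | p)), 0
3. ~p, 0
4. <>[](~q | p), 0
5. ~[](~q | p), 0
6. [](~q | p), 1
7. ~q | p, 0
8. ~q | p, 1
9. ~q, 0
10. p, 1
11. ~(~q | p), 2
12. q, 2
13. ~p, 2
14. ~q | p, 2
15. p, 2
Accessibility: 0R0, 0R1, 0R2, 1R0, 1R1, 1R2, 2R0, 2R1, 2R2
Branch closes: p and ~p both at 2.
Every branch closes (one shown): valid in S5.
S4-tableau for the negation ~((<>[](~q | p) -> [](~q | p)) | p):
1. ~((<>[](~q | p) -> [](~q | p)) | p), 0
2. ~(<>[](~q | p) -> [](~q | p)), 0
3. ~p, 0
4. <>[](~q | p), 0
5. ~[](~q | p), 0
6. [](~q | p), 1
7. ~q | p, 1
8. p, 1
9. ~(~q | p), 2
10. q, 2
11. ~p, 2
Accessibility: 0R0, 0R1, 0R2, 1R1, 2R2
Complete open branch: countermodel on an S4-frame, so not valid in S4, nor in K, T (the same frame is also a K-frame and a T-frame).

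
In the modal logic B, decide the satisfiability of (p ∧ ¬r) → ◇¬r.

Yes, satisfiable

1. (p ∧ ¬r) → ◇¬r, w0
2. ◇¬r, w0
3. ¬r, w1
Accessibility: w0Rw0, w0Rw1, w1Rw0, w1Rw1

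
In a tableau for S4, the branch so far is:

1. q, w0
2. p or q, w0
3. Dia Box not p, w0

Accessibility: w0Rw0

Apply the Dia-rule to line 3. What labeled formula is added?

a fresh world w1 with w0Rw1, and Box not p at w1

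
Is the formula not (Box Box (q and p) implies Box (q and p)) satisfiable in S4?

Unsatisfiable

1. not (Box Box (q and p) implies Box (q and p)), u
2. Box Box (q and p), u
3. not Box (q and p), u
4. Box (q and p), u
5. q and p, u
6. q, u
7. p, u
8. not (q and p), v
9. Box (q and p), v
10. q and p, v
11. q, v
12. p, v
13. not p, v
Accessibility: uRu, uRv, vRv
Branch closes: p and not p both at v.
Every branch closes; the branch above is one of them.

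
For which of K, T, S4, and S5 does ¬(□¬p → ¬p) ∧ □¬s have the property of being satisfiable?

K-tableau for the formula:
1. ¬(□¬p → ¬p) ∧ □¬s, w0
2. ¬(□¬p → ¬p), w0
3. □¬s, w0
4. □¬p, w0
5. p, w0
Complete open branch: satisfiable in K.
T-tableau for the formula:
1. ¬(□¬p → ¬p) ∧ □¬s, w0
2. ¬(□¬p → ¬p), w0
3. □¬s, w0
4. □¬p, w0
5. p, w0
6. ¬s, w0
7. ¬p, w0
Accessibility: w0Rw0
Branch closes: p and ¬p both at w0.
Every branch closes (one shown): unsatisfiable in T, hence also in S4, S5 (every S4/S5-frame is a T-frame).

K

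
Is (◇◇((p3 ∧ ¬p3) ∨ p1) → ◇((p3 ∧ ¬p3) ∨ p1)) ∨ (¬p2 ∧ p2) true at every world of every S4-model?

Tableau for the negation ¬((◇◇((p3 ∧ ¬p3) ∨ p1) → ◇((p3 ∧ ¬p3) ∨ p1)) ∨ (¬p2 ∧ p2)):
1. ¬((◇◇((p3 ∧ ¬p3) ∨ p1) → ◇((p3 ∧ ¬p3) ∨ p1)) ∨ (¬p2 ∧ p2)), 0
2. ¬(◇◇((p3 ∧ ¬p3) ∨ p1) → ◇((p3 ∧ ¬p3) ∨ p1)), 0
3. ¬(¬p2 ∧ p2), 0
4. ◇◇((p3 ∧ ¬p3) ∨ p1), 0
5. ¬◇((p3 ∧ ¬p3) ∨ p1), 0
6. ¬((p3 ∧ ¬p3) ∨ p1), 0
7. ¬(p3 ∧ ¬p3), 0
8. ¬p1, 0
9. ¬p2, 0
10. p3, 0
11. ◇((p3 ∧ ¬p3) ∨ p1), 1
12. ¬((p3 ∧ ¬p3) ∨ p1), 1
13. ¬(p3 ∧ ¬p3), 1
14. ¬p1, 1
15. p3, 1
16. (p3 ∧ ¬p3) ∨ p1, 2
17. ¬((p3 ∧ ¬p3) ∨ p1), 2
18. ¬(p3 ∧ ¬p3), 2
19. ¬p1, 2
20. p3 ∧ ¬p3, 2
21. p3, 2
22. ¬p3, 2
Accessibility: 0R0, 0R1, 0R2, 1R1, 1R2, 2R2
Branch closes: p3 and ¬p3 both at 2.
All branches of the negation close; one closing branch shown above.

Valid in S4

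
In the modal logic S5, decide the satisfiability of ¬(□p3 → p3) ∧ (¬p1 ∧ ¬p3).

1. ¬(□p3 → p3) ∧ (¬p1 ∧ ¬p3), u
2. ¬(□p3 → p3), u
3. ¬p1 ∧ ¬p3, u
4. □p3, u
5. ¬p3, u
6. ¬p1, u
7. p3, u
Accessibility: uRu
Branch closes: p3 and ¬p3 both at u.
All branches of the tableau close; one closing branch shown above.

Unsatisfiable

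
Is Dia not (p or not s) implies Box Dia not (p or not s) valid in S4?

Tableau for the negation not (Dia not (p or not s) implies Box Dia not (p or not s)):
1. not (Dia not (p or not s) implies Box Dia not (p or not s)), 0
2. Dia not (p or not s), 0   [neg-implies-rule on 1]
3. not Box Dia not (p or not s), 0   [neg-implies-rule on 1]
4. not (p or not s), 1   [Dia-rule on 2: fresh world 1, 0R1]
5. not p, 1   [neg-or-rule on 4]
6. s, 1   [neg-or-rule on 4]
7. not Dia not (p or not s), 2   [neg-Box-rule on 3: fresh world 2, 0R2]
8. p or not s, 2   [neg-Dia-rule on 7 via 2R2]
9. not s, 2   [or-rule on 8 (branches; this branch)]
Accessibility: 0R0, 0R1, 0R2, 1R1, 2R2
The negation has an open branch (countermodel exists).

No, not valid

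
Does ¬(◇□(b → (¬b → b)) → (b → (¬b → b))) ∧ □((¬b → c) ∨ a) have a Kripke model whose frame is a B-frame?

1. ¬(◇□(b → (¬b → b)) → (b → (¬b → b))) ∧ □((¬b → c) ∨ a), 0
2. ¬(◇□(b → (¬b → b)) → (b → (¬b → b))), 0
3. □((¬b → c) ∨ a), 0
4. ◇□(b → (¬b → b)), 0
5. ¬(b → (¬b → b)), 0
6. b, 0
7. ¬(¬b → b), 0
8. ¬b, 0
Accessibility: 0R0
Branch closes: b and ¬b both at 0.
Every branch closes; the branch above is one of them.

Unsatisfiable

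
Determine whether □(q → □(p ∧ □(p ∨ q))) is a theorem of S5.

Not valid

Tableau for the negation ¬□(q → □(p ∧ □(p ∨ q))):
1. ¬□(q → □(p ∧ □(p ∨ q))), u
2. ¬(q → □(p ∧ □(p ∨ q))), v   [¬□-rule on 1: fresh world v, uRv]
3. q, v   [¬→-rule on 2]
4. ¬□(p ∧ □(p ∨ q)), v   [¬→-rule on 2]
5. ¬(p ∧ □(p ∨ q)), w   [¬□-rule on 4: fresh world w, vRw]
6. ¬□(p ∨ q), w   [¬∧-rule on 5 (branches; this branch)]
7. ¬(p ∨ q), x   [¬□-rule on 6: fresh world x, wRx]
8. ¬p, x   [¬∨-rule on 7]
9. ¬q, x   [¬∨-rule on 7]
Accessibility: uRu, uRv, uRw, uRx, vRu, vRv, vRw, vRx, wRu, wRv, wRw, wRx, xRu, xRv, xRw, xRx
The negation has an open branch (countermodel exists).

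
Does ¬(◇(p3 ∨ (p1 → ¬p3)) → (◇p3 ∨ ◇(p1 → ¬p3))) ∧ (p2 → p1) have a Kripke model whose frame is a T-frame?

Unsatisfiable (every branch closes)

1. ¬(◇(p3 ∨ (p1 → ¬p3)) → (◇p3 ∨ ◇(p1 → ¬p3))) ∧ (p2 → p1), u
2. ¬(◇(p3 ∨ (p1 → ¬p3)) → (◇p3 ∨ ◇(p1 → ¬p3))), u   [∧-rule on 1]
3. p2 → p1, u   [∧-rule on 1]
4. ◇(p3 ∨ (p1 → ¬p3)), u   [¬→-rule on 2]
5. ¬(◇p3 ∨ ◇(p1 → ¬p3)), u   [¬→-rule on 2]
6. ¬◇p3, u   [¬∨-rule on 5]
7. ¬◇(p1 → ¬p3), u   [¬∨-rule on 5]
8. ¬p3, u   [¬◇-rule on 6 via uRu]
9. ¬(p1 → ¬p3), u   [¬◇-rule on 7 via uRu]
10. p1, u   [¬→-rule on 9]
11. p3, u   [¬→-rule on 9]
Accessibility: uRu
Branch closes: p3 and ¬p3 both at u.
Every branch closes; the branch above is one of them.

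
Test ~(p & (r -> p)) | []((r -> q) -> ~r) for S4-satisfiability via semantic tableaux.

Satisfiable (open branch found)

1. ~(p & (r -> p)) | []((r -> q) -> ~r), w0
2. []((r -> q) -> ~r), w0
3. (r -> q) -> ~r, w0
4. ~r, w0
Accessibility: w0Rw0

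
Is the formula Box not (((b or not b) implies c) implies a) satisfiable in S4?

1. Box not (((b or not b) implies c) implies a), w0
2. not (((b or not b) implies c) implies a), w0   [Box-rule on 1 via w0Rw0]
3. (b or not b) implies c, w0   [neg-implies-rule on 2]
4. not a, w0   [neg-implies-rule on 2]
5. c, w0   [implies-rule on 3 (branches; this branch)]
Accessibility: w0Rw0

Satisfiable (open branch found)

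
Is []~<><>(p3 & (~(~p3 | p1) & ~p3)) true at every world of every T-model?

Tableau for the negation ~[]~<><>(p3 & (~(~p3 | p1) & ~p3)):
1. ~[]~<><>(p3 & (~(~p3 | p1) & ~p3)), u
2. <><>(p3 & (~(~p3 | p1) & ~p3)), v
3. <>(p3 & (~(~p3 | p1) & ~p3)), w
4. p3 & (~(~p3 | p1) & ~p3), x
5. p3, x
6. ~(~p3 | p1) & ~p3, x
7. ~(~p3 | p1), x
8. ~p3, x
Accessibility: uRu, uRv, vRv, vRw, wRw, wRx, xRx
Branch closes: p3 and ~p3 both at x.
All branches of the negation close; one closing branch shown above.

Valid in T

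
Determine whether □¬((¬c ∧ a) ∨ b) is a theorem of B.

No, not valid

Tableau for the negation ¬□¬((¬c ∧ a) ∨ b):
1. ¬□¬((¬c ∧ a) ∨ b), 0
2. (¬c ∧ a) ∨ b, 1
3. b, 1
Accessibility: 0R0, 0R1, 1R0, 1R1
The negation has an open branch (countermodel exists).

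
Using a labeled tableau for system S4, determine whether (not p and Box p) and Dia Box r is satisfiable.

No, unsatisfiable

1. (not p and Box p) and Dia Box r, 0
2. not p and Box p, 0
3. Dia Box r, 0
4. not p, 0
5. Box p, 0
6. p, 0
Accessibility: 0R0
Branch closes: p and not p both at 0.
(One branch shown.) All branches close.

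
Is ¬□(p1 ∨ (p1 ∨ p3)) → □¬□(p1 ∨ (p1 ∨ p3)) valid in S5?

Valid in S5

Tableau for the negation ¬(¬□(p1 ∨ (p1 ∨ p3)) → □¬□(p1 ∨ (p1 ∨ p3))):
1. ¬(¬□(p1 ∨ (p1 ∨ p3)) → □¬□(p1 ∨ (p1 ∨ p3))), w0
2. ¬□(p1 ∨ (p1 ∨ p3)), w0   [¬→-rule on 1]
3. ¬□¬□(p1 ∨ (p1 ∨ p3)), w0   [¬→-rule on 1]
4. ¬(p1 ∨ (p1 ∨ p3)), w1   [¬□-rule on 2: fresh world w1, w0Rw1]
5. ¬p1, w1   [¬∨-rule on 4]
6. ¬(p1 ∨ p3), w1   [¬∨-rule on 4]
7. ¬p3, w1   [¬∨-rule on 6]
8. □(p1 ∨ (p1 ∨ p3)), w2   [¬□-rule on 3: fresh world w2, w0Rw2]
9. p1 ∨ (p1 ∨ p3), w0   [□-rule on 8 via w2Rw0]
10. p1 ∨ (p1 ∨ p3), w1   [□-rule on 8 via w2Rw1]
11. p1 ∨ (p1 ∨ p3), w2   [□-rule on 8 via w2Rw2]
12. p1 ∨ p3, w0   [∨-rule on 9 (branches; this branch)]
13. p1 ∨ p3, w1   [∨-rule on 10 (branches; this branch)]
14. p1 ∨ p3, w2   [∨-rule on 11 (branches; this branch)]
15. p3, w0   [∨-rule on 12 (branches; this branch)]
16. p3, w1   [∨-rule on 13 (branches; this branch)]
Accessibility: w0Rw0, w0Rw1, w0Rw2, w1Rw0, w1Rw1, w1Rw2, w2Rw0, w2Rw1, w2Rw2
Branch closes: p3 and ¬p3 both at w1.
Every branch of the negation's tableau closes; the branch above is one of them.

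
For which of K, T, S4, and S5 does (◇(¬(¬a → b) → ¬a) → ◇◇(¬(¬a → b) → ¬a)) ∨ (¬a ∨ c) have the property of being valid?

T-tableau for the negation ¬((◇(¬(¬a → b) → ¬a) → ◇◇(¬(¬a → b) → ¬a)) ∨ (¬a ∨ c)):
1. ¬((◇(¬(¬a → b) → ¬a) → ◇◇(¬(¬a → b) → ¬a)) ∨ (¬a ∨ c)), 0
2. ¬(◇(¬(¬a → b) → ¬a) → ◇◇(¬(¬a → b) → ¬a)), 0
3. ¬(¬a ∨ c), 0
4. ◇(¬(¬a → b) → ¬a), 0
5. ¬◇◇(¬(¬a → b) → ¬a), 0
6. a, 0
7. ¬c, 0
8. ¬◇(¬(¬a → b) → ¬a), 0
9. ¬(¬(¬a → b) → ¬a), 0
10. ¬(¬a → b), 0
11. ¬a, 0
12. ¬b, 0
Accessibility: 0R0
Branch closes: a and ¬a both at 0.
Every branch closes (one shown): valid in T, hence also in S4, S5 (every theorem of T is a theorem of S4 and S5).
K-tableau for the negation ¬((◇(¬(¬a → b) → ¬a) → ◇◇(¬(¬a → b) → ¬a)) ∨ (¬a ∨ c)):
1. ¬((◇(¬(¬a → b) → ¬a) → ◇◇(¬(¬a → b) → ¬a)) ∨ (¬a ∨ c)), 0
2. ¬(◇(¬(¬a → b) → ¬a) → ◇◇(¬(¬a → b) → ¬a)), 0
3. ¬(¬a ∨ c), 0
4. ◇(¬(¬a → b) → ¬a), 0
5. ¬◇◇(¬(¬a → b) → ¬a), 0
6. a, 0
7. ¬c, 0
8. ¬(¬a → b) → ¬a, 1
9. ¬◇(¬(¬a → b) → ¬a), 1
10. ¬a, 1
Accessibility: 0R1
Complete open branch: countermodel on a K-frame, so not valid in K.

T, S4, S5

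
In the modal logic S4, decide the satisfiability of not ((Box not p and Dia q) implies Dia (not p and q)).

1. not ((Box not p and Dia q) implies Dia (not p and q)), 0
2. Box not p and Dia q, 0   [neg-implies-rule on 1]
3. not Dia (not p and q), 0   [neg-implies-rule on 1]
4. Box not p, 0   [and-rule on 2]
5. Dia q, 0   [and-rule on 2]
6. not (not p and q), 0   [neg-Dia-rule on 3 via 0R0]
7. not p, 0   [Box-rule on 4 via 0R0]
8. not q, 0   [neg-and-rule on 6 (branches; this branch)]
9. q, 1   [Dia-rule on 5: fresh world 1, 0R1]
10. not (not p and q), 1   [neg-Dia-rule on 3 via 0R1]
11. not p, 1   [Box-rule on 4 via 0R1]
12. not q, 1   [neg-and-rule on 10 (branches; this branch)]
Accessibility: 0R0, 0R1, 1R1
Branch closes: q and not q both at 1.
All branches of the tableau close; one closing branch shown above.

No, unsatisfiable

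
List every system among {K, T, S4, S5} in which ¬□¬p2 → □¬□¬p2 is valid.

S4-tableau for the negation ¬(¬□¬p2 → □¬□¬p2):
1. ¬(¬□¬p2 → □¬□¬p2), w0
2. ¬□¬p2, w0
3. ¬□¬□¬p2, w0
4. p2, w1
5. □¬p2, w2
6. ¬p2, w2
Accessibility: w0Rw0, w0Rw1, w0Rw2, w1Rw1, w2Rw2
Complete open branch: countermodel on an S4-frame, so not valid in S4, nor in K, T (the same frame is also a K-frame and a T-frame).
S5-tableau for the negation ¬(¬□¬p2 → □¬□¬p2):
1. ¬(¬□¬p2 → □¬□¬p2), w0
2. ¬□¬p2, w0
3. ¬□¬□¬p2, w0
4. p2, w1
5. □¬p2, w2
6. ¬p2, w0
7. ¬p2, w1
Accessibility: w0Rw0, w0Rw1, w0Rw2, w1Rw0, w1Rw1, w1Rw2, w2Rw0, w2Rw1, w2Rw2
Branch closes: p2 and ¬p2 both at w1.
Every branch closes (one shown): valid in S5.

S5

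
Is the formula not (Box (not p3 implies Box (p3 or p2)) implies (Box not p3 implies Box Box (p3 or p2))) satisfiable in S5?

1. not (Box (not p3 implies Box (p3 or p2)) implies (Box not p3 implies Box Box (p3 or p2))), 0
2. Box (not p3 implies Box (p3 or p2)), 0
3. not (Box not p3 implies Box Box (p3 or p2)), 0
4. Box not p3, 0
5. not Box Box (p3 or p2), 0
6. not p3 implies Box (p3 or p2), 0
7. not p3, 0
8. Box (p3 or p2), 0
9. p3 or p2, 0
10. p2, 0
11. not Box (p3 or p2), 1
12. not p3 implies Box (p3 or p2), 1
13. not p3, 1
14. p3 or p2, 1
15. Box (p3 or p2), 1
16. p2, 1
17. not (p3 or p2), 2
18. not p3, 2
19. not p2, 2
20. not p3 implies Box (p3 or p2), 2
21. p3 or p2, 2
22. Box (p3 or p2), 2
23. p2, 2
Accessibility: 0R0, 0R1, 0R2, 1R0, 1R1, 1R2, 2R0, 2R1, 2R2
Branch closes: p2 and not p2 both at 2.
All branches of the tableau close; one closing branch shown above.

No, unsatisfiable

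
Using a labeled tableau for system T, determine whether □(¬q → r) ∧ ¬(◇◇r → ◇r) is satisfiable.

Satisfiable (open branch found)

1. □(¬q → r) ∧ ¬(◇◇r → ◇r), w0
2. □(¬q → r), w0   [∧-rule on 1]
3. ¬(◇◇r → ◇r), w0   [∧-rule on 1]
4. ◇◇r, w0   [¬→-rule on 3]
5. ¬◇r, w0   [¬→-rule on 3]
6. ¬q → r, w0   [□-rule on 2 via w0Rw0]
7. ¬r, w0   [¬◇-rule on 5 via w0Rw0]
8. q, w0   [→-rule on 6 (branches; this branch)]
9. ◇r, w1   [◇-rule on 4: fresh world w1, w0Rw1]
10. ¬q → r, w1   [□-rule on 2 via w0Rw1]
11. ¬r, w1   [¬◇-rule on 5 via w0Rw1]
12. q, w1   [→-rule on 10 (branches; this branch)]
13. r, w2   [◇-rule on 9: fresh world w2, w1Rw2]
Accessibility: w0Rw0, w0Rw1, w1Rw1, w1Rw2, w2Rw2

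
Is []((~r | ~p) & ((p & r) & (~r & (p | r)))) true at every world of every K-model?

Not valid

Tableau for the negation ~[]((~r | ~p) & ((p & r) & (~r & (p | r)))):
1. ~[]((~r | ~p) & ((p & r) & (~r & (p | r)))), u
2. ~((~r | ~p) & ((p & r) & (~r & (p | r)))), v
3. ~((p & r) & (~r & (p | r))), v
4. ~(~r & (p | r)), v
5. ~(p | r), v
6. ~p, v
7. ~r, v
Accessibility: uRv
The negation has an open branch (countermodel exists).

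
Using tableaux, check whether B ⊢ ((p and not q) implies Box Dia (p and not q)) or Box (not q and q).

Tableau for the negation not (((p and not q) implies Box Dia (p and not q)) or Box (not q and q)):
1. not (((p and not q) implies Box Dia (p and not q)) or Box (not q and q)), 0
2. not ((p and not q) implies Box Dia (p and not q)), 0
3. not Box (not q and q), 0
4. p and not q, 0
5. not Box Dia (p and not q), 0
6. p, 0
7. not q, 0
8. not (not q and q), 1
9. not q, 1
10. not Dia (p and not q), 2
11. not (p and not q), 0
12. not (p and not q), 2
13. q, 0
Accessibility: 0R0, 0R1, 0R2, 1R0, 1R1, 2R0, 2R2
Branch closes: q and not q both at 0.
All branches of the negation close; one closing branch shown above.

Valid in B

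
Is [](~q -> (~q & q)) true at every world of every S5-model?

Tableau for the negation ~[](~q -> (~q & q)):
1. ~[](~q -> (~q & q)), 0
2. ~(~q -> (~q & q)), 1
3. ~q, 1
4. ~(~q & q), 1
Accessibility: 0R0, 0R1, 1R0, 1R1
The negation has an open branch (countermodel exists).

Invalid (countermodel exists)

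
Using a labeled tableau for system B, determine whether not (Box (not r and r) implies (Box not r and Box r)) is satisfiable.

No, unsatisfiable

1. not (Box (not r and r) implies (Box not r and Box r)), 0
2. Box (not r and r), 0
3. not (Box not r and Box r), 0
4. not r and r, 0
5. not r, 0
6. r, 0
Accessibility: 0R0
Branch closes: r and not r both at 0.
Every branch closes; the branch above is one of them.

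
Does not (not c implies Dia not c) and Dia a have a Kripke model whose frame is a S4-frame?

Unsatisfiable (every branch closes)

1. not (not c implies Dia not c) and Dia a, w0
2. not (not c implies Dia not c), w0
3. Dia a, w0
4. not c, w0
5. not Dia not c, w0
6. c, w0
Accessibility: w0Rw0
Branch closes: c and not c both at w0.
All branches of the tableau close; one closing branch shown above.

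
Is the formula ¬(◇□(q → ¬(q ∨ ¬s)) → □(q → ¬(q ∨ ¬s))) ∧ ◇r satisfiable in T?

1. ¬(◇□(q → ¬(q ∨ ¬s)) → □(q → ¬(q ∨ ¬s))) ∧ ◇r, w0
2. ¬(◇□(q → ¬(q ∨ ¬s)) → □(q → ¬(q ∨ ¬s))), w0   [∧-rule on 1]
3. ◇r, w0   [∧-rule on 1]
4. ◇□(q → ¬(q ∨ ¬s)), w0   [¬→-rule on 2]
5. ¬□(q → ¬(q ∨ ¬s)), w0   [¬→-rule on 2]
6. r, w1   [◇-rule on 3: fresh world w1, w0Rw1]
7. □(q → ¬(q ∨ ¬s)), w2   [◇-rule on 4: fresh world w2, w0Rw2]
8. q → ¬(q ∨ ¬s), w2   [□-rule on 7 via w2Rw2]
9. ¬(q ∨ ¬s), w2   [→-rule on 8 (branches; this branch)]
10. ¬q, w2   [¬∨-rule on 9]
11. s, w2   [¬∨-rule on 9]
12. ¬(q → ¬(q ∨ ¬s)), w3   [¬□-rule on 5: fresh world w3, w0Rw3]
13. q, w3   [¬→-rule on 12]
14. q ∨ ¬s, w3   [¬→-rule on 12]
15. ¬s, w3   [∨-rule on 14 (branches; this branch)]
Accessibility: w0Rw0, w0Rw1, w0Rw2, w0Rw3, w1Rw1, w2Rw2, w3Rw3

Satisfiable (open branch found)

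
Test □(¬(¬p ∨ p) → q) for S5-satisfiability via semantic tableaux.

Satisfiable

1. □(¬(¬p ∨ p) → q), 0
2. ¬(¬p ∨ p) → q, 0   [□-rule on 1 via 0R0]
3. q, 0   [→-rule on 2 (branches; this branch)]
Accessibility: 0R0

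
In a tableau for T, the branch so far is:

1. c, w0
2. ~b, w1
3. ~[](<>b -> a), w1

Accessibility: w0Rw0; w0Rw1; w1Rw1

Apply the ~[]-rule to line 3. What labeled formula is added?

a fresh world w2 with w1Rw2, and ~(<>b -> a) at w2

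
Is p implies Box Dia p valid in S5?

Valid

Tableau for the negation not (p implies Box Dia p):
1. not (p implies Box Dia p), 0
2. p, 0
3. not Box Dia p, 0
4. not Dia p, 1
5. not p, 0
Accessibility: 0R0, 0R1, 1R0, 1R1
Branch closes: p and not p both at 0.
Every branch of the negation's tableau closes; the branch above is one of them.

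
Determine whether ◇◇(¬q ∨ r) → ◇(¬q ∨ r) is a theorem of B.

Invalid (countermodel exists)

Tableau for the negation ¬(◇◇(¬q ∨ r) → ◇(¬q ∨ r)):
1. ¬(◇◇(¬q ∨ r) → ◇(¬q ∨ r)), u
2. ◇◇(¬q ∨ r), u
3. ¬◇(¬q ∨ r), u
4. ¬(¬q ∨ r), u
5. q, u
6. ¬r, u
7. ◇(¬q ∨ r), v
8. ¬(¬q ∨ r), v
9. q, v
10. ¬r, v
11. ¬q ∨ r, w
12. r, w
Accessibility: uRu, uRv, vRu, vRv, vRw, wRv, wRw
The negation has an open branch (countermodel exists).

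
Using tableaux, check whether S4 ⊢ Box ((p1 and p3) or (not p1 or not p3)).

Tableau for the negation not Box ((p1 and p3) or (not p1 or not p3)):
1. not Box ((p1 and p3) or (not p1 or not p3)), w0
2. not ((p1 and p3) or (not p1 or not p3)), w1   [neg-Box-rule on 1: fresh world w1, w0Rw1]
3. not (p1 and p3), w1   [neg-or-rule on 2]
4. not (not p1 or not p3), w1   [neg-or-rule on 2]
5. p1, w1   [neg-or-rule on 4]
6. p3, w1   [neg-or-rule on 4]
7. not p3, w1   [neg-and-rule on 3 (branches; this branch)]
Accessibility: w0Rw0, w0Rw1, w1Rw1
Branch closes: p3 and not p3 both at w1.
Every branch of the negation's tableau closes; the branch above is one of them.

Valid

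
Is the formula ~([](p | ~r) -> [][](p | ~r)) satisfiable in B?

Satisfiable (open branch found)

1. ~([](p | ~r) -> [][](p | ~r)), u
2. [](p | ~r), u
3. ~[][](p | ~r), u
4. p | ~r, u
5. ~r, u
6. ~[](p | ~r), v
7. p | ~r, v
8. ~r, v
9. ~(p | ~r), w
10. ~p, w
11. r, w
Accessibility: uRu, uRv, vRu, vRv, vRw, wRv, wRw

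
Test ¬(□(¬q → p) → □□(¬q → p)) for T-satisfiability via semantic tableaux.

1. ¬(□(¬q → p) → □□(¬q → p)), 0
2. □(¬q → p), 0
3. ¬□□(¬q → p), 0
4. ¬q → p, 0
5. p, 0
6. ¬□(¬q → p), 1
7. ¬q → p, 1
8. p, 1
9. ¬(¬q → p), 2
10. ¬q, 2
11. ¬p, 2
Accessibility: 0R0, 0R1, 1R1, 1R2, 2R2

Satisfiable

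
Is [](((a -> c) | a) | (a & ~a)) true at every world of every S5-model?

Valid in S5

Tableau for the negation ~[](((a -> c) | a) | (a & ~a)):
1. ~[](((a -> c) | a) | (a & ~a)), 0
2. ~(((a -> c) | a) | (a & ~a)), 1
3. ~((a -> c) | a), 1
4. ~(a & ~a), 1
5. ~(a -> c), 1
6. ~a, 1
7. a, 1
8. ~c, 1
Accessibility: 0R0, 0R1, 1R0, 1R1
Branch closes: a and ~a both at 1.
All branches of the negation close; one closing branch shown above.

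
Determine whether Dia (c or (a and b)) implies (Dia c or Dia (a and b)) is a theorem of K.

Tableau for the negation not (Dia (c or (a and b)) implies (Dia c or Dia (a and b))):
1. not (Dia (c or (a and b)) implies (Dia c or Dia (a and b))), 0
2. Dia (c or (a and b)), 0   [neg-implies-rule on 1]
3. not (Dia c or Dia (a and b)), 0   [neg-implies-rule on 1]
4. not Dia c, 0   [neg-or-rule on 3]
5. not Dia (a and b), 0   [neg-or-rule on 3]
6. c or (a and b), 1   [Dia-rule on 2: fresh world 1, 0R1]
7. not c, 1   [neg-Dia-rule on 4 via 0R1]
8. not (a and b), 1   [neg-Dia-rule on 5 via 0R1]
9. a and b, 1   [or-rule on 6 (branches; this branch)]
10. a, 1   [and-rule on 9]
11. b, 1   [and-rule on 9]
12. not b, 1   [neg-and-rule on 8 (branches; this branch)]
Accessibility: 0R1
Branch closes: b and not b both at 1.
Every branch of the negation's tableau closes; the branch above is one of them.

Valid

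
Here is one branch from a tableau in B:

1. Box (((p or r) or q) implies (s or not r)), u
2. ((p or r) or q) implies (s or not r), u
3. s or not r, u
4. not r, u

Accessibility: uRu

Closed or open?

No atom appears with both signs at the same world.

Not closed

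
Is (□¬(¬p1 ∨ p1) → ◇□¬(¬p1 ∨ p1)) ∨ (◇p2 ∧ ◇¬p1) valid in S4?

Valid in S4

Tableau for the negation ¬((□¬(¬p1 ∨ p1) → ◇□¬(¬p1 ∨ p1)) ∨ (◇p2 ∧ ◇¬p1)):
1. ¬((□¬(¬p1 ∨ p1) → ◇□¬(¬p1 ∨ p1)) ∨ (◇p2 ∧ ◇¬p1)), 0
2. ¬(□¬(¬p1 ∨ p1) → ◇□¬(¬p1 ∨ p1)), 0
3. ¬(◇p2 ∧ ◇¬p1), 0
4. □¬(¬p1 ∨ p1), 0
5. ¬◇□¬(¬p1 ∨ p1), 0
6. ¬(¬p1 ∨ p1), 0
7. p1, 0
8. ¬p1, 0
Accessibility: 0R0
Branch closes: p1 and ¬p1 both at 0.
All branches of the negation close; one closing branch shown above.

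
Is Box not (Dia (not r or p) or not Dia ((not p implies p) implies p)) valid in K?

Tableau for the negation not Box not (Dia (not r or p) or not Dia ((not p implies p) implies p)):
1. not Box not (Dia (not r or p) or not Dia ((not p implies p) implies p)), u
2. Dia (not r or p) or not Dia ((not p implies p) implies p), v
3. not Dia ((not p implies p) implies p), v
Accessibility: uRv
The negation has an open branch (countermodel exists).

Invalid (countermodel exists)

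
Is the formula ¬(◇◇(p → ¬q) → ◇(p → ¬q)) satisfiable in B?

Satisfiable (open branch found)

1. ¬(◇◇(p → ¬q) → ◇(p → ¬q)), u
2. ◇◇(p → ¬q), u   [¬→-rule on 1]
3. ¬◇(p → ¬q), u   [¬→-rule on 1]
4. ¬(p → ¬q), u   [¬◇-rule on 3 via uRu]
5. p, u   [¬→-rule on 4]
6. q, u   [¬→-rule on 4]
7. ◇(p → ¬q), v   [◇-rule on 2: fresh world v, uRv]
8. ¬(p → ¬q), v   [¬◇-rule on 3 via uRv]
9. p, v   [¬→-rule on 8]
10. q, v   [¬→-rule on 8]
11. p → ¬q, w   [◇-rule on 7: fresh world w, vRw]
12. ¬q, w   [→-rule on 11 (branches; this branch)]
Accessibility: uRu, uRv, vRu, vRv, vRw, wRv, wRw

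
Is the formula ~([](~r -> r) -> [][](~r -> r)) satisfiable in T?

Satisfiable

1. ~([](~r -> r) -> [][](~r -> r)), u
2. [](~r -> r), u   [~->-rule on 1]
3. ~[][](~r -> r), u   [~->-rule on 1]
4. ~r -> r, u   [[]-rule on 2 via uRu]
5. r, u   [->-rule on 4 (branches; this branch)]
6. ~[](~r -> r), v   [~[]-rule on 3: fresh world v, uRv]
7. ~r -> r, v   [[]-rule on 2 via uRv]
8. r, v   [->-rule on 7 (branches; this branch)]
9. ~(~r -> r), w   [~[]-rule on 6: fresh world w, vRw]
10. ~r, w   [~->-rule on 9]
Accessibility: uRu, uRv, vRv, vRw, wRw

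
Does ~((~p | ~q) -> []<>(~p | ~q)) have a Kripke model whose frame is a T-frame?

Satisfiable

1. ~((~p | ~q) -> []<>(~p | ~q)), u
2. ~p | ~q, u
3. ~[]<>(~p | ~q), u
4. ~q, u
5. ~<>(~p | ~q), v
6. ~(~p | ~q), v
7. p, v
8. q, v
Accessibility: uRu, uRv, vRv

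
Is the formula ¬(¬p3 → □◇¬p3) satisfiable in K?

Satisfiable

1. ¬(¬p3 → □◇¬p3), 0
2. ¬p3, 0   [¬→-rule on 1]
3. ¬□◇¬p3, 0   [¬→-rule on 1]
4. ¬◇¬p3, 1   [¬□-rule on 3: fresh world 1, 0R1]
Accessibility: 0R1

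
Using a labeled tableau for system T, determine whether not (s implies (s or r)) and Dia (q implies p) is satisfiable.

1. not (s implies (s or r)) and Dia (q implies p), w0
2. not (s implies (s or r)), w0
3. Dia (q implies p), w0
4. s, w0
5. not (s or r), w0
6. not s, w0
7. not r, w0
Accessibility: w0Rw0
Branch closes: s and not s both at w0.
Every branch closes; the branch above is one of them.

Unsatisfiable (every branch closes)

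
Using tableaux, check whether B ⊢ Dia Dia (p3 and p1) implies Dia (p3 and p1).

Invalid (countermodel exists)

Tableau for the negation not (Dia Dia (p3 and p1) implies Dia (p3 and p1)):
1. not (Dia Dia (p3 and p1) implies Dia (p3 and p1)), 0
2. Dia Dia (p3 and p1), 0
3. not Dia (p3 and p1), 0
4. not (p3 and p1), 0
5. not p1, 0
6. Dia (p3 and p1), 1
7. not (p3 and p1), 1
8. not p1, 1
9. p3 and p1, 2
10. p3, 2
11. p1, 2
Accessibility: 0R0, 0R1, 1R0, 1R1, 1R2, 2R1, 2R2
The negation has an open branch (countermodel exists).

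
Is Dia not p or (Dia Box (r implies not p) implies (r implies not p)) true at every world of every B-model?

Yes, valid

Tableau for the negation not (Dia not p or (Dia Box (r implies not p) implies (r implies not p))):
1. not (Dia not p or (Dia Box (r implies not p) implies (r implies not p))), u
2. not Dia not p, u
3. not (Dia Box (r implies not p) implies (r implies not p)), u
4. Dia Box (r implies not p), u
5. not (r implies not p), u
6. r, u
7. p, u
8. Box (r implies not p), v
9. p, v
10. r implies not p, u
11. r implies not p, v
12. not p, u
Accessibility: uRu, uRv, vRu, vRv
Branch closes: p and not p both at u.
Every branch of the negation's tableau closes; the branch above is one of them.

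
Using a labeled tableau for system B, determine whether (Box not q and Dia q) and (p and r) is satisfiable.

1. (Box not q and Dia q) and (p and r), 0
2. Box not q and Dia q, 0
3. p and r, 0
4. Box not q, 0
5. Dia q, 0
6. p, 0
7. r, 0
8. not q, 0
9. q, 1
10. not q, 1
Accessibility: 0R0, 0R1, 1R0, 1R1
Branch closes: q and not q both at 1.
Every branch closes; the branch above is one of them.

Unsatisfiable (every branch closes)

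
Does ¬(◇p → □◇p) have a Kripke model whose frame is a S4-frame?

Satisfiable

1. ¬(◇p → □◇p), 0
2. ◇p, 0   [¬→-rule on 1]
3. ¬□◇p, 0   [¬→-rule on 1]
4. p, 1   [◇-rule on 2: fresh world 1, 0R1]
5. ¬◇p, 2   [¬□-rule on 3: fresh world 2, 0R2]
6. ¬p, 2   [¬◇-rule on 5 via 2R2]
Accessibility: 0R0, 0R1, 0R2, 1R1, 2R2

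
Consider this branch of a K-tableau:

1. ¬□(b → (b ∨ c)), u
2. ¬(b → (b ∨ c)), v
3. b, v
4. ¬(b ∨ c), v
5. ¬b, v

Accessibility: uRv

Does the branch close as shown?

Yes, closed

Both b and ¬b appear at v.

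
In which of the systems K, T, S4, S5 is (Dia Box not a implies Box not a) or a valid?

S5-tableau for the negation not ((Dia Box not a implies Box not a) or a):
1. not ((Dia Box not a implies Box not a) or a), 0
2. not (Dia Box not a implies Box not a), 0
3. not a, 0
4. Dia Box not a, 0
5. not Box not a, 0
6. Box not a, 1
7. not a, 1
8. a, 2
9. not a, 2
Accessibility: 0R0, 0R1, 0R2, 1R0, 1R1, 1R2, 2R0, 2R1, 2R2
Branch closes: a and not a both at 2.
Every branch closes (one shown): valid in S5.
S4-tableau for the negation not ((Dia Box not a implies Box not a) or a):
1. not ((Dia Box not a implies Box not a) or a), 0
2. not (Dia Box not a implies Box not a), 0
3. not a, 0
4. Dia Box not a, 0
5. not Box not a, 0
6. Box not a, 1
7. not a, 1
8. a, 2
Accessibility: 0R0, 0R1, 0R2, 1R1, 2R2
Complete open branch: countermodel on an S4-frame, so not valid in S4, nor in K, T (the same frame is also a K-frame and a T-frame).

S5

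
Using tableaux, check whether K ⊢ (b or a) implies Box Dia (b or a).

No, not valid

Tableau for the negation not ((b or a) implies Box Dia (b or a)):
1. not ((b or a) implies Box Dia (b or a)), u
2. b or a, u
3. not Box Dia (b or a), u
4. a, u
5. not Dia (b or a), v
Accessibility: uRv
The negation has an open branch (countermodel exists).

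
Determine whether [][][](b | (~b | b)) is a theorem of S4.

Valid in S4

Tableau for the negation ~[][][](b | (~b | b)):
1. ~[][][](b | (~b | b)), 0
2. ~[][](b | (~b | b)), 1
3. ~[](b | (~b | b)), 2
4. ~(b | (~b | b)), 3
5. ~b, 3
6. ~(~b | b), 3
7. b, 3
Accessibility: 0R0, 0R1, 0R2, 0R3, 1R1, 1R2, 1R3, 2R2, 2R3, 3R3
Branch closes: b and ~b both at 3.
Every branch of the negation's tableau closes; the branch above is one of them.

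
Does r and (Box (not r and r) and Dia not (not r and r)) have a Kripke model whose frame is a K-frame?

1. r and (Box (not r and r) and Dia not (not r and r)), 0
2. r, 0
3. Box (not r and r) and Dia not (not r and r), 0
4. Box (not r and r), 0
5. Dia not (not r and r), 0
6. not (not r and r), 1
7. not r and r, 1
8. not r, 1
9. r, 1
Accessibility: 0R1
Branch closes: r and not r both at 1.
Every branch closes; the branch above is one of them.

Unsatisfiable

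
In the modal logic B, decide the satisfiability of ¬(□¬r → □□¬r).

Yes, satisfiable

1. ¬(□¬r → □□¬r), u
2. □¬r, u
3. ¬□□¬r, u
4. ¬r, u
5. ¬□¬r, v
6. ¬r, v
7. r, w
Accessibility: uRu, uRv, vRu, vRv, vRw, wRv, wRw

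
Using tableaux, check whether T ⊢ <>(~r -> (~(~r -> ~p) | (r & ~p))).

Tableau for the negation ~<>(~r -> (~(~r -> ~p) | (r & ~p))):
1. ~<>(~r -> (~(~r -> ~p) | (r & ~p))), 0
2. ~(~r -> (~(~r -> ~p) | (r & ~p))), 0   [~<>-rule on 1 via 0R0]
3. ~r, 0   [~->-rule on 2]
4. ~(~(~r -> ~p) | (r & ~p)), 0   [~->-rule on 2]
5. ~r -> ~p, 0   [~|-rule on 4]
6. ~(r & ~p), 0   [~|-rule on 4]
7. ~p, 0   [->-rule on 5 (branches; this branch)]
Accessibility: 0R0
The negation has an open branch (countermodel exists).

No, not valid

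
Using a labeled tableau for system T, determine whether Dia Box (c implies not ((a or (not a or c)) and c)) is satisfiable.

1. Dia Box (c implies not ((a or (not a or c)) and c)), 0
2. Box (c implies not ((a or (not a or c)) and c)), 1
3. c implies not ((a or (not a or c)) and c), 1
4. not ((a or (not a or c)) and c), 1
5. not c, 1
Accessibility: 0R0, 0R1, 1R1

Satisfiable (open branch found)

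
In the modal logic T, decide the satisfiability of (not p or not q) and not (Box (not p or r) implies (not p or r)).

Unsatisfiable

1. (not p or not q) and not (Box (not p or r) implies (not p or r)), w0
2. not p or not q, w0
3. not (Box (not p or r) implies (not p or r)), w0
4. Box (not p or r), w0
5. not (not p or r), w0
6. p, w0
7. not r, w0
8. not p or r, w0
9. not q, w0
10. r, w0
Accessibility: w0Rw0
Branch closes: r and not r both at w0.
(One branch shown.) All branches close.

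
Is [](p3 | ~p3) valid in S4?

Yes, valid

Tableau for the negation ~[](p3 | ~p3):
1. ~[](p3 | ~p3), u
2. ~(p3 | ~p3), v
3. ~p3, v
4. p3, v
Accessibility: uRu, uRv, vRv
Branch closes: p3 and ~p3 both at v.
Every branch of the negation's tableau closes; the branch above is one of them.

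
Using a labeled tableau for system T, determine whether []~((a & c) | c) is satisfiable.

Yes, satisfiable

1. []~((a & c) | c), w0
2. ~((a & c) | c), w0
3. ~(a & c), w0
4. ~c, w0
Accessibility: w0Rw0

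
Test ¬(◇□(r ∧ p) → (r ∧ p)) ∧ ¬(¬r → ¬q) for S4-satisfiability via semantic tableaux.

Yes, satisfiable

1. ¬(◇□(r ∧ p) → (r ∧ p)) ∧ ¬(¬r → ¬q), w0
2. ¬(◇□(r ∧ p) → (r ∧ p)), w0   [∧-rule on 1]
3. ¬(¬r → ¬q), w0   [∧-rule on 1]
4. ◇□(r ∧ p), w0   [¬→-rule on 2]
5. ¬(r ∧ p), w0   [¬→-rule on 2]
6. ¬r, w0   [¬→-rule on 3]
7. q, w0   [¬→-rule on 3]
8. ¬p, w0   [¬∧-rule on 5 (branches; this branch)]
9. □(r ∧ p), w1   [◇-rule on 4: fresh world w1, w0Rw1]
10. r ∧ p, w1   [□-rule on 9 via w1Rw1]
11. r, w1   [∧-rule on 10]
12. p, w1   [∧-rule on 10]
Accessibility: w0Rw0, w0Rw1, w1Rw1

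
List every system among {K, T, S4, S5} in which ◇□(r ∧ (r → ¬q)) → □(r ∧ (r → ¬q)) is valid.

S5-tableau for the negation ¬(◇□(r ∧ (r → ¬q)) → □(r ∧ (r → ¬q))):
1. ¬(◇□(r ∧ (r → ¬q)) → □(r ∧ (r → ¬q))), w0
2. ◇□(r ∧ (r → ¬q)), w0   [¬→-rule on 1]
3. ¬□(r ∧ (r → ¬q)), w0   [¬→-rule on 1]
4. □(r ∧ (r → ¬q)), w1   [◇-rule on 2: fresh world w1, w0Rw1]
5. r ∧ (r → ¬q), w0   [□-rule on 4 via w1Rw0]
6. r, w0   [∧-rule on 5]
7. r → ¬q, w0   [∧-rule on 5]
8. r ∧ (r → ¬q), w1   [□-rule on 4 via w1Rw1]
9. r, w1   [∧-rule on 8]
10. r → ¬q, w1   [∧-rule on 8]
11. ¬q, w0   [→-rule on 7 (branches; this branch)]
12. ¬q, w1   [→-rule on 10 (branches; this branch)]
13. ¬(r ∧ (r → ¬q)), w2   [¬□-rule on 3: fresh world w2, w0Rw2]
14. r ∧ (r → ¬q), w2   [□-rule on 4 via w1Rw2]
15. r, w2   [∧-rule on 14]
16. r → ¬q, w2   [∧-rule on 14]
17. ¬(r → ¬q), w2   [¬∧-rule on 13 (branches; this branch)]
18. q, w2   [¬→-rule on 17]
19. ¬q, w2   [→-rule on 16 (branches; this branch)]
Accessibility: w0Rw0, w0Rw1, w0Rw2, w1Rw0, w1Rw1, w1Rw2, w2Rw0, w2Rw1, w2Rw2
Branch closes: q and ¬q both at w2.
Every branch closes (one shown): valid in S5.
S4-tableau for the negation ¬(◇□(r ∧ (r → ¬q)) → □(r ∧ (r → ¬q))):
1. ¬(◇□(r ∧ (r → ¬q)) → □(r ∧ (r → ¬q))), w0
2. ◇□(r ∧ (r → ¬q)), w0   [¬→-rule on 1]
3. ¬□(r ∧ (r → ¬q)), w0   [¬→-rule on 1]
4. □(r ∧ (r → ¬q)), w1   [◇-rule on 2: fresh world w1, w0Rw1]
5. r ∧ (r → ¬q), w1   [□-rule on 4 via w1Rw1]
6. r, w1   [∧-rule on 5]
7. r → ¬q, w1   [∧-rule on 5]
8. ¬q, w1   [→-rule on 7 (branches; this branch)]
9. ¬(r ∧ (r → ¬q)), w2   [¬□-rule on 3: fresh world w2, w0Rw2]
10. ¬(r → ¬q), w2   [¬∧-rule on 9 (branches; this branch)]
11. r, w2   [¬→-rule on 10]
12. q, w2   [¬→-rule on 10]
Accessibility: w0Rw0, w0Rw1, w0Rw2, w1Rw1, w2Rw2
Complete open branch: countermodel on an S4-frame, so not valid in S4, nor in K, T (the same frame is also a K-frame and a T-frame).

S5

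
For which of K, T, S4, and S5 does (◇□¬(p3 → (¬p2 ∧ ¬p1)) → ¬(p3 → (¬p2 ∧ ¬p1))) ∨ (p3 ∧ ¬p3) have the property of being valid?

S5

S4-tableau for the negation ¬((◇□¬(p3 → (¬p2 ∧ ¬p1)) → ¬(p3 → (¬p2 ∧ ¬p1))) ∨ (p3 ∧ ¬p3)):
1. ¬((◇□¬(p3 → (¬p2 ∧ ¬p1)) → ¬(p3 → (¬p2 ∧ ¬p1))) ∨ (p3 ∧ ¬p3)), 0
2. ¬(◇□¬(p3 → (¬p2 ∧ ¬p1)) → ¬(p3 → (¬p2 ∧ ¬p1))), 0
3. ¬(p3 ∧ ¬p3), 0
4. ◇□¬(p3 → (¬p2 ∧ ¬p1)), 0
5. p3 → (¬p2 ∧ ¬p1), 0
6. p3, 0
7. ¬p2 ∧ ¬p1, 0
8. ¬p2, 0
9. ¬p1, 0
10. □¬(p3 → (¬p2 ∧ ¬p1)), 1
11. ¬(p3 → (¬p2 ∧ ¬p1)), 1
12. p3, 1
13. ¬(¬p2 ∧ ¬p1), 1
14. p1, 1
Accessibility: 0R0, 0R1, 1R1
Complete open branch: countermodel on an S4-frame, so not valid in S4, nor in K, T (the same frame is also a K-frame and a T-frame).
S5-tableau for the negation ¬((◇□¬(p3 → (¬p2 ∧ ¬p1)) → ¬(p3 → (¬p2 ∧ ¬p1))) ∨ (p3 ∧ ¬p3)):
1. ¬((◇□¬(p3 → (¬p2 ∧ ¬p1)) → ¬(p3 → (¬p2 ∧ ¬p1))) ∨ (p3 ∧ ¬p3)), 0
2. ¬(◇□¬(p3 → (¬p2 ∧ ¬p1)) → ¬(p3 → (¬p2 ∧ ¬p1))), 0
3. ¬(p3 ∧ ¬p3), 0
4. ◇□¬(p3 → (¬p2 ∧ ¬p1)), 0
5. p3 → (¬p2 ∧ ¬p1), 0
6. p3, 0
7. ¬p2 ∧ ¬p1, 0
8. ¬p2, 0
9. ¬p1, 0
10. □¬(p3 → (¬p2 ∧ ¬p1)), 1
11. ¬(p3 → (¬p2 ∧ ¬p1)), 0
12. ¬(¬p2 ∧ ¬p1), 0
13. ¬(p3 → (¬p2 ∧ ¬p1)), 1
14. p3, 1
15. ¬(¬p2 ∧ ¬p1), 1
16. p1, 0
Accessibility: 0R0, 0R1, 1R0, 1R1
Branch closes: p1 and ¬p1 both at 0.
Every branch closes (one shown): valid in S5.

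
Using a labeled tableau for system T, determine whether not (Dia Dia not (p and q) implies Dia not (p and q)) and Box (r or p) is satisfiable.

Satisfiable

1. not (Dia Dia not (p and q) implies Dia not (p and q)) and Box (r or p), u
2. not (Dia Dia not (p and q) implies Dia not (p and q)), u
3. Box (r or p), u
4. Dia Dia not (p and q), u
5. not Dia not (p and q), u
6. r or p, u
7. p and q, u
8. p, u
9. q, u
10. Dia not (p and q), v
11. r or p, v
12. p and q, v
13. p, v
14. q, v
15. not (p and q), w
16. not q, w
Accessibility: uRu, uRv, vRv, vRw, wRw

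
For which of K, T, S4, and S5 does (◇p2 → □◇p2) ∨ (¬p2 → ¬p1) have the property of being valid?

S5-tableau for the negation ¬((◇p2 → □◇p2) ∨ (¬p2 → ¬p1)):
1. ¬((◇p2 → □◇p2) ∨ (¬p2 → ¬p1)), 0
2. ¬(◇p2 → □◇p2), 0
3. ¬(¬p2 → ¬p1), 0
4. ◇p2, 0
5. ¬□◇p2, 0
6. ¬p2, 0
7. p1, 0
8. p2, 1
9. ¬◇p2, 2
10. ¬p2, 1
Accessibility: 0R0, 0R1, 0R2, 1R0, 1R1, 1R2, 2R0, 2R1, 2R2
Branch closes: p2 and ¬p2 both at 1.
Every branch closes (one shown): valid in S5.
S4-tableau for the negation ¬((◇p2 → □◇p2) ∨ (¬p2 → ¬p1)):
1. ¬((◇p2 → □◇p2) ∨ (¬p2 → ¬p1)), 0
2. ¬(◇p2 → □◇p2), 0
3. ¬(¬p2 → ¬p1), 0
4. ◇p2, 0
5. ¬□◇p2, 0
6. ¬p2, 0
7. p1, 0
8. p2, 1
9. ¬◇p2, 2
10. ¬p2, 2
Accessibility: 0R0, 0R1, 0R2, 1R1, 2R2
Complete open branch: countermodel on an S4-frame, so not valid in S4, nor in K, T (the same frame is also a K-frame and a T-frame).

S5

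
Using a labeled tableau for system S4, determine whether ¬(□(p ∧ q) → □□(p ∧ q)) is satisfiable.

1. ¬(□(p ∧ q) → □□(p ∧ q)), 0
2. □(p ∧ q), 0
3. ¬□□(p ∧ q), 0
4. p ∧ q, 0
5. p, 0
6. q, 0
7. ¬□(p ∧ q), 1
8. p ∧ q, 1
9. p, 1
10. q, 1
11. ¬(p ∧ q), 2
12. p ∧ q, 2
13. p, 2
14. q, 2
15. ¬q, 2
Accessibility: 0R0, 0R1, 0R2, 1R1, 1R2, 2R2
Branch closes: q and ¬q both at 2.
All branches of the tableau close; one closing branch shown above.

No, unsatisfiable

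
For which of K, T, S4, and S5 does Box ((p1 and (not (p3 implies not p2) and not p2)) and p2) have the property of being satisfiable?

K

T-tableau for the formula:
1. Box ((p1 and (not (p3 implies not p2) and not p2)) and p2), 0
2. (p1 and (not (p3 implies not p2) and not p2)) and p2, 0
3. p1 and (not (p3 implies not p2) and not p2), 0
4. p2, 0
5. p1, 0
6. not (p3 implies not p2) and not p2, 0
7. not (p3 implies not p2), 0
8. not p2, 0
Accessibility: 0R0
Branch closes: p2 and not p2 both at 0.
Every branch closes (one shown): unsatisfiable in T, hence also in S4, S5 (every S4/S5-frame is a T-frame).
K-tableau for the formula:
1. Box ((p1 and (not (p3 implies not p2) and not p2)) and p2), 0
Complete open branch: satisfiable in K.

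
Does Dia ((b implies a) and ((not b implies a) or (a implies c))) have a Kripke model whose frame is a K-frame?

Satisfiable

1. Dia ((b implies a) and ((not b implies a) or (a implies c))), w0
2. (b implies a) and ((not b implies a) or (a implies c)), w1
3. b implies a, w1
4. (not b implies a) or (a implies c), w1
5. a, w1
6. a implies c, w1
7. c, w1
Accessibility: w0Rw1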